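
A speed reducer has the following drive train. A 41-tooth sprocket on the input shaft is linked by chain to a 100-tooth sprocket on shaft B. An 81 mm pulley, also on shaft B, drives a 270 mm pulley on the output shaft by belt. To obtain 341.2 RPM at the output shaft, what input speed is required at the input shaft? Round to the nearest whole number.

2774 RPM

Overall ratio R = 2.439 × 3.3333 = 8.1301.
Required input speed = output speed × R = 341.2 × 8.1301 = 2774 RPM.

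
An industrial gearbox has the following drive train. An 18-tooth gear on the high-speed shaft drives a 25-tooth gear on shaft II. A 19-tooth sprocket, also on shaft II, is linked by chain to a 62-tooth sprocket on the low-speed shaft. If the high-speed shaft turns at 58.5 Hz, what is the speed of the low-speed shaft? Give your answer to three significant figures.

the high-speed shaft → shaft II (gear mesh, 25/18): 58.5 ÷ 1.3889 = 42.12 Hz
shaft II → the low-speed shaft (chain, 62/19): 42.12 ÷ 3.2632 = 12.908 Hz

12.9 Hz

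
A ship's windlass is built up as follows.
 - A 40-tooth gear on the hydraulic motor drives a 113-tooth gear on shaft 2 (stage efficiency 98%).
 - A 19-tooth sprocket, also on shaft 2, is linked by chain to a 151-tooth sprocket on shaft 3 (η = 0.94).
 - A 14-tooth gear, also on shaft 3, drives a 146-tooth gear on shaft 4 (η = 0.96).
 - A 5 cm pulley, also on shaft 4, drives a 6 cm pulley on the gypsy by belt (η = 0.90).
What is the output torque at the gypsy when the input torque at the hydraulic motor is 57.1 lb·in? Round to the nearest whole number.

12769 lb·in

Gear mesh: ratio = 113/40 = 2.825; torque at shaft 2 = 57.1 × 2.825 × 0.98 = 158.08 lb·in.
Chain: ratio = 151/19 = 7.9474; torque at shaft 3 = 158.08 × 7.9474 × 0.94 = 1181 lb·in.
Gear mesh: ratio = 146/14 = 10.429; torque at shaft 4 = 1181 × 10.429 × 0.96 = 11823 lb·in.
Belt: ratio = 6/5 = 1.2; torque at the gypsy = 11823 × 1.2 × 0.90 = 12769 lb·in.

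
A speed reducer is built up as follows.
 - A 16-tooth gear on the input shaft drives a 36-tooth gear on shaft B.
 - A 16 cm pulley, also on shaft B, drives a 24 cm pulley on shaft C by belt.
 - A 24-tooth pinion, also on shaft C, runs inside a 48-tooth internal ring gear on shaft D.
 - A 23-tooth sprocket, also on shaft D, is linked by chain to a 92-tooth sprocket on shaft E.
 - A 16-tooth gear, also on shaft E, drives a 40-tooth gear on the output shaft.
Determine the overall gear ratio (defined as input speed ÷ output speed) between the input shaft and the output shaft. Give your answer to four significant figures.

Each stage contributes driven/driver: gear mesh 36/16 = 2.25, belt 24/16 = 1.5, internal gear 48/24 = 2, chain 92/23 = 4, gear mesh 40/16 = 2.5.
Overall: 2.25 × 1.5 × 2 × 4 × 2.5 = 67.5.

67.50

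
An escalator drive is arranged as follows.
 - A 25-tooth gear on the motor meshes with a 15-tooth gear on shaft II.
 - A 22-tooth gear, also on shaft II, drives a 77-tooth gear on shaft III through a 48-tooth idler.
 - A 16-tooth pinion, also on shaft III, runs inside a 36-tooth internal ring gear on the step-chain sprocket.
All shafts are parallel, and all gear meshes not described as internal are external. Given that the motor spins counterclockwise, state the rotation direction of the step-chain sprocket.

clockwise

the motor → shaft II: external mesh, 1 reversal → CW.
shaft II → shaft III: driver → idler → driven is 2 external meshes, 2 reversals → CW.
shaft III → the step-chain sprocket: internal mesh, same direction → CW.
3 reversals in total — an odd number — so the step-chain sprocket turns opposite to the motor.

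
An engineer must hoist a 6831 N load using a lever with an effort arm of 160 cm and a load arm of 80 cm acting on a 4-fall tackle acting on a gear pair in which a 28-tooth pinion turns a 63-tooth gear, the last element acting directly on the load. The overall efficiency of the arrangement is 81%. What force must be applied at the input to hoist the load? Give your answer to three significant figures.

469 N

Lever MA = effort arm / load arm = 160/80 = 2.
Block-and-tackle MA = number of supporting rope parts = 4.
Gear pair MA = 63/28 = 2.25.
Combined ideal MA = 2 × 4 × 2.25 = 18.
Actual MA = 18 × 0.81 = 14.58.
Effort = load / actual MA = 6831 / 14.58 = 468.52 N.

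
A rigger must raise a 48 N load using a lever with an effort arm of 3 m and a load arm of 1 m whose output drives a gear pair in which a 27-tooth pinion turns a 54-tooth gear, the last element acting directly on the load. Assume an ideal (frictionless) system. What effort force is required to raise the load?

8 N

Lever MA = effort arm / load arm = 3/1 = 3.
Gear pair MA = 54/27 = 2.
Combined ideal MA = 3 × 2 = 6.
Effort = load / MA = 48 / 6 = 8 N.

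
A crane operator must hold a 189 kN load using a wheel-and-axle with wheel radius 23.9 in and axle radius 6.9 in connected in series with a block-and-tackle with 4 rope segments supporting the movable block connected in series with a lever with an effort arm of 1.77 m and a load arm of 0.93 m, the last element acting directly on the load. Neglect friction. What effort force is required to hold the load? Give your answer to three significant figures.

Wheel-and-axle MA = R/r = 23.9/6.9 = 3.4638.
Block-and-tackle MA = number of supporting rope parts = 4.
Lever MA = effort arm / load arm = 1.77/0.93 = 1.9032.
Combined ideal MA = 3.4638 × 4 × 1.9032 = 26.369.
Effort = load / MA = 189 / 26.369 = 7.1674 kN.

7.17 kN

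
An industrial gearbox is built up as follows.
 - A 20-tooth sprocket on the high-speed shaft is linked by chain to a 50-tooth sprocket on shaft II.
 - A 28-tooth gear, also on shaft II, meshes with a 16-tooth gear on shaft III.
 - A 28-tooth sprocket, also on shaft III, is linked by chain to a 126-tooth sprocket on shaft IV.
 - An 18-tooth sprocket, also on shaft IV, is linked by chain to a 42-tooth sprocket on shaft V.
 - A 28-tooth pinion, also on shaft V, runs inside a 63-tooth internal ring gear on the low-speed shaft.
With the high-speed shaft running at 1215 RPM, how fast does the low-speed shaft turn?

chain 50/20 = 2.5 → 1215/2.5 = 486 RPM
gear mesh 16/28 = 0.57143 → 486/0.57143 = 850.5 RPM
chain 126/28 = 4.5 → 850.5/4.5 = 189 RPM
chain 42/18 = 2.3333 → 189/2.3333 = 81 RPM
internal gear 63/28 = 2.25 → 81/2.25 = 36 RPM

36 RPM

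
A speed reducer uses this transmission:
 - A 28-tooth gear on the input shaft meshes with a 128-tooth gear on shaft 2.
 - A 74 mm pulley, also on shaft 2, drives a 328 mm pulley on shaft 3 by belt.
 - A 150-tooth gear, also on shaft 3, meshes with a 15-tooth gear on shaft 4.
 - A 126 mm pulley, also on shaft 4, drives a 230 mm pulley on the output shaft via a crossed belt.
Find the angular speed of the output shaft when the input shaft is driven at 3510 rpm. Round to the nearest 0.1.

the input shaft → shaft 2 (gear mesh, 128/28): 3510 ÷ 4.5714 = 767.81 rpm
shaft 2 → shaft 3 (belt, 328/74): 767.81 ÷ 4.4324 = 173.23 rpm
shaft 3 → shaft 4 (gear mesh, 15/150): 173.23 ÷ 0.1 = 1732.3 rpm
shaft 4 → the output shaft (belt, 230/126): 1732.3 ÷ 1.8254 = 948.98 rpm

949.0 rpm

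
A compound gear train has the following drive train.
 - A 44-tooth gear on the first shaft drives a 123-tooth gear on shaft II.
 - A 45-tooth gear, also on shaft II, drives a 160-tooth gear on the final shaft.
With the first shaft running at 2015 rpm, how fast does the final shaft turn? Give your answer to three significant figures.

203 rpm

gear mesh 123/44 = 2.7955 → 2015/2.7955 = 720.81 rpm
gear mesh 160/45 = 3.5556 → 720.81/3.5556 = 202.73 rpm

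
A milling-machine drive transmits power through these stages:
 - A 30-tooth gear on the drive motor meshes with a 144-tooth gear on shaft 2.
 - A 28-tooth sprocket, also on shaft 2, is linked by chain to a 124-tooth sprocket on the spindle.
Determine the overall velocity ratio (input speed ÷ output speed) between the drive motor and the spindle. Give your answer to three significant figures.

Each stage contributes driven/driver: gear mesh 144/30 = 4.8, chain 124/28 = 4.4286.
Overall: 4.8 × 4.4286 = 21.257.

21.3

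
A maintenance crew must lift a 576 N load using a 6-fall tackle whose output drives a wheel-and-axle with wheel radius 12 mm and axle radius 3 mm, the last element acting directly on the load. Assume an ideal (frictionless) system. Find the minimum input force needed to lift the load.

24 N

Block-and-tackle MA = number of supporting rope parts = 6.
Wheel-and-axle MA = R/r = 12/3 = 4.
Combined ideal MA = 6 × 4 = 24.
Effort = load / MA = 576 / 24 = 24 N.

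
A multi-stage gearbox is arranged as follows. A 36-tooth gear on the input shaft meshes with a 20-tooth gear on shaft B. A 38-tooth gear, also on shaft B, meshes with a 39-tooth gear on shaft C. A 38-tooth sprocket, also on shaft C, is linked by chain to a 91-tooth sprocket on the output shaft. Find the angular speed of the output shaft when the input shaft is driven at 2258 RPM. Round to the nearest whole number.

the input shaft → shaft B (gear mesh, 20/36): 2258 ÷ 0.55556 = 4064.4 RPM
shaft B → shaft C (gear mesh, 39/38): 4064.4 ÷ 1.0263 = 3960.2 RPM
shaft C → the output shaft (chain, 91/38): 3960.2 ÷ 2.3947 = 1653.7 RPM

1654 RPM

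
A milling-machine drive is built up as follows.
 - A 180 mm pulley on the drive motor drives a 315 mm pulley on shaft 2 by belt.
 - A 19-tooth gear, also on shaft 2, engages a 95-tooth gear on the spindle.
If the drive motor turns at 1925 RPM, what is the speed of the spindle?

220 RPM

Belt: ratio = 315/180 = 1.75, so shaft 2 turns at 1925 / 1.75 = 1100 RPM.
Gear mesh: ratio = 95/19 = 5, so the spindle turns at 1100 / 5 = 220 RPM.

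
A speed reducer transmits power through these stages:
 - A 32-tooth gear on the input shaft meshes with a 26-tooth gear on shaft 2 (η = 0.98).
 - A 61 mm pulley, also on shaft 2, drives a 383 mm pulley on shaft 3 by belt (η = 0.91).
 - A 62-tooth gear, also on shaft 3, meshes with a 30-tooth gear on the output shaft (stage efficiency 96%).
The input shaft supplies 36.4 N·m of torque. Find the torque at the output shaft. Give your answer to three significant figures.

gear mesh 26/32 = 0.8125 → τ = 36.4·0.8125·0.98 = 28.983 N·m
belt 383/61 = 6.2787 → τ = 28.983·6.2787·0.91 = 165.6 N·m
gear mesh 30/62 = 0.48387 → τ = 165.6·0.48387·0.96 = 76.924 N·m

76.9 N·m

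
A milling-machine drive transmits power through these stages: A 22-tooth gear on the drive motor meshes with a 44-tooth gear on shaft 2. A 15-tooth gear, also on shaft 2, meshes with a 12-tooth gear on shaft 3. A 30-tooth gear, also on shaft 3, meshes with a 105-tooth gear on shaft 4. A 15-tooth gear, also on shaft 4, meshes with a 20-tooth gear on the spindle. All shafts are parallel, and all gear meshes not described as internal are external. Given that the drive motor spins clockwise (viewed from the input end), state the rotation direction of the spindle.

clockwise

the drive motor → shaft 2: external mesh, 1 reversal → CCW.
shaft 2 → shaft 3: external mesh, 1 reversal → CW.
shaft 3 → shaft 4: external mesh, 1 reversal → CCW.
shaft 4 → the spindle: external mesh, 1 reversal → CW.
4 reversals in total — an even number — so the spindle turns the same way as the drive motor.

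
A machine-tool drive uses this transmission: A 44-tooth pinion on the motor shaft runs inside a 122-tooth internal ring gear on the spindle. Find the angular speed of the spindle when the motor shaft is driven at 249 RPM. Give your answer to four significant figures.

89.80 RPM

Internal gear: ratio = 122/44 = 2.7727, so the spindle turns at 249 / 2.7727 = 89.803 RPM.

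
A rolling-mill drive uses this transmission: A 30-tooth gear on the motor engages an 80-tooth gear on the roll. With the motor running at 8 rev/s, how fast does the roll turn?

the motor → the roll (gear mesh, 80/30): 8 ÷ 2.6667 = 3 rev/s

3 rev/s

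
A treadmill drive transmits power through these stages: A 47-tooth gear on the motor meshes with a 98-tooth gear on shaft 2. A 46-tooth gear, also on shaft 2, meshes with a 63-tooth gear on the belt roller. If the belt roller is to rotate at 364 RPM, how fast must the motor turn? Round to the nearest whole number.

Overall ratio R = 2.0851 × 1.3696 = 2.8557.
Required input speed = output speed × R = 364 × 2.8557 = 1039.5 RPM.

1039 RPM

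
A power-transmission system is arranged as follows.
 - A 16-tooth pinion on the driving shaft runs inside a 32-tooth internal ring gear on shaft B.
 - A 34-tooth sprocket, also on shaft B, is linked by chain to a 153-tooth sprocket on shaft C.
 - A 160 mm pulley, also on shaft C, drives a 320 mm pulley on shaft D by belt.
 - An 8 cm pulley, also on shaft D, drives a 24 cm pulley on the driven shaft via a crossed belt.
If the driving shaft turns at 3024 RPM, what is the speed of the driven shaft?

56 RPM

Internal gear: ratio = 32/16 = 2, so shaft B turns at 3024 / 2 = 1512 RPM.
Chain: ratio = 153/34 = 4.5, so shaft C turns at 1512 / 4.5 = 336 RPM.
Belt: ratio = 320/160 = 2, so shaft D turns at 336 / 2 = 168 RPM.
Belt: ratio = 24/8 = 3, so the driven shaft turns at 168 / 3 = 56 RPM.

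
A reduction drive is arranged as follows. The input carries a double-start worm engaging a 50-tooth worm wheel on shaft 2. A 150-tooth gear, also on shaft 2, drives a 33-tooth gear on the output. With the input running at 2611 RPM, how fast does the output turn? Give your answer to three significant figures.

475 RPM

Worm: ratio = 50/2 = 25, so shaft 2 turns at 2611 / 25 = 104.44 RPM.
Gear mesh: ratio = 33/150 = 0.22, so the output turns at 104.44 / 0.22 = 474.73 RPM.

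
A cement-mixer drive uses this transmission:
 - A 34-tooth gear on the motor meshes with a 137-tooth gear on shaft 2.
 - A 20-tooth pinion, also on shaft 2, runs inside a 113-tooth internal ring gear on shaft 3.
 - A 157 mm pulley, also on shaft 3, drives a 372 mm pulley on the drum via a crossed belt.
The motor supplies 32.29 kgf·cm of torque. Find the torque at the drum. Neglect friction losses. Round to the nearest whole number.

Gear mesh: ratio = 137/34 = 4.0294; torque at shaft 2 = 32.29 × 4.0294 = 130.11 kgf·cm.
Internal gear: ratio = 113/20 = 5.65; torque at shaft 3 = 130.11 × 5.65 = 735.12 kgf·cm.
Belt: ratio = 372/157 = 2.3694; torque at the drum = 735.12 × 2.3694 = 1741.8 kgf·cm.

1742 kgf·cm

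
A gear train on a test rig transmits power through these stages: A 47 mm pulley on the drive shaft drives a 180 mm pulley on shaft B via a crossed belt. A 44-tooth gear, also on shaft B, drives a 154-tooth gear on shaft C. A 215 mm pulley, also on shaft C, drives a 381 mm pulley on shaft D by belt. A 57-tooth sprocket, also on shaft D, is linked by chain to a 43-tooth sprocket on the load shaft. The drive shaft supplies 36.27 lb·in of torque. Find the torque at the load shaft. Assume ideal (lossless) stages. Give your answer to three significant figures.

650 lb·in

belt 180/47 = 3.8298 → τ = 36.27·3.8298 = 138.91 lb·in
gear mesh 154/44 = 3.5 → τ = 138.91·3.5 = 486.17 lb·in
belt 381/215 = 1.7721 → τ = 486.17·1.7721 = 861.54 lb·in
chain 43/57 = 0.75439 → τ = 861.54·0.75439 = 649.94 lb·in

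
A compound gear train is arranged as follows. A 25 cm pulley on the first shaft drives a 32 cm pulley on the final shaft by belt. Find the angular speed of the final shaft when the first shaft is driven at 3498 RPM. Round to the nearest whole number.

belt 32/25 = 1.28 → 3498/1.28 = 2732.8 RPM

2733 RPM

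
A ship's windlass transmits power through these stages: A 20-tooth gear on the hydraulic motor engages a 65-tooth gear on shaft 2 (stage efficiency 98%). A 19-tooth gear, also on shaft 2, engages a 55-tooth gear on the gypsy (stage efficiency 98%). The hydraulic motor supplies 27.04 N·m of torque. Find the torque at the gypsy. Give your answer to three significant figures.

gear mesh 65/20 = 3.25 → τ = 27.04·3.25·0.98 = 86.122 N·m
gear mesh 55/19 = 2.8947 → τ = 86.122·2.8947·0.98 = 244.32 N·m

244 N·m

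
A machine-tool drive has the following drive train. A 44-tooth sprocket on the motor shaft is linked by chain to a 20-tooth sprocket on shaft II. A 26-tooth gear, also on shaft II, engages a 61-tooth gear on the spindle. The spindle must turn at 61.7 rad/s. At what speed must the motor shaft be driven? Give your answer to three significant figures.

65.8 rad/s

Overall ratio R = 0.45455 × 2.3462 = 1.0664.
Required input speed = output speed × R = 61.7 × 1.0664 = 65.799 rad/s.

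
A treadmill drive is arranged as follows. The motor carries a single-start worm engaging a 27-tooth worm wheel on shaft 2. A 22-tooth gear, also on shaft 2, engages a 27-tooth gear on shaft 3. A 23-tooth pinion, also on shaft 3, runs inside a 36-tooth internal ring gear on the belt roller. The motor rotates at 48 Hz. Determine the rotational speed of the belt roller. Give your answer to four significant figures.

worm 27/1 = 27 → 48/27 = 1.7778 Hz
gear mesh 27/22 = 1.2273 → 1.7778/1.2273 = 1.4486 Hz
internal gear 36/23 = 1.5652 → 1.4486/1.5652 = 0.92547 Hz

0.9255 Hz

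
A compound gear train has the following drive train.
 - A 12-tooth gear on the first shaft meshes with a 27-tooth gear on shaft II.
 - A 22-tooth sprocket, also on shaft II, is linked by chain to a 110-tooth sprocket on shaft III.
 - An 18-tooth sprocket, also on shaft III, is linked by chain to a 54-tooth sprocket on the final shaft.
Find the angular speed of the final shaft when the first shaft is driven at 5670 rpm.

the first shaft → shaft II (gear mesh, 27/12): 5670 ÷ 2.25 = 2520 rpm
shaft II → shaft III (chain, 110/22): 2520 ÷ 5 = 504 rpm
shaft III → the final shaft (chain, 54/18): 504 ÷ 3 = 168 rpm

168 rpm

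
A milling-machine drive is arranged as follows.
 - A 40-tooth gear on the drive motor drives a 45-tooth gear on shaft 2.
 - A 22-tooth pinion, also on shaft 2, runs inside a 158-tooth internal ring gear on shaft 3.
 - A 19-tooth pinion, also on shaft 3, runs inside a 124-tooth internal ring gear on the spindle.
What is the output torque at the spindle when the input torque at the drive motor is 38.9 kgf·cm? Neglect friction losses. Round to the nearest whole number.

gear mesh 45/40 = 1.125 → τ = 38.9·1.125 = 43.762 kgf·cm
internal gear 158/22 = 7.1818 → τ = 43.762·7.1818 = 314.29 kgf·cm
internal gear 124/19 = 6.5263 → τ = 314.29·6.5263 = 2051.2 kgf·cm

2051 kgf·cm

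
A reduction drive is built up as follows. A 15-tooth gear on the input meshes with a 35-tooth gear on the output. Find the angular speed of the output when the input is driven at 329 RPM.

141 RPM

gear mesh 35/15 = 2.3333 → 329/2.3333 = 141 RPM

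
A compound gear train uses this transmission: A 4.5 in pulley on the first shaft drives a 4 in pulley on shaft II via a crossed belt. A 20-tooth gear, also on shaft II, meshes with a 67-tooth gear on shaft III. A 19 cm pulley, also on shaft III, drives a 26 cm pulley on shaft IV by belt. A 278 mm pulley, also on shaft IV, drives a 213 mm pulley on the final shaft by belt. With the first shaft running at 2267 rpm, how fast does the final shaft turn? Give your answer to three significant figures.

726 rpm

the first shaft → shaft II (belt, 4/4.5): 2267 ÷ 0.88889 = 2550.4 rpm
shaft II → shaft III (gear mesh, 67/20): 2550.4 ÷ 3.35 = 761.31 rpm
shaft III → shaft IV (belt, 26/19): 761.31 ÷ 1.3684 = 556.34 rpm
shaft IV → the final shaft (belt, 213/278): 556.34 ÷ 0.76619 = 726.11 rpm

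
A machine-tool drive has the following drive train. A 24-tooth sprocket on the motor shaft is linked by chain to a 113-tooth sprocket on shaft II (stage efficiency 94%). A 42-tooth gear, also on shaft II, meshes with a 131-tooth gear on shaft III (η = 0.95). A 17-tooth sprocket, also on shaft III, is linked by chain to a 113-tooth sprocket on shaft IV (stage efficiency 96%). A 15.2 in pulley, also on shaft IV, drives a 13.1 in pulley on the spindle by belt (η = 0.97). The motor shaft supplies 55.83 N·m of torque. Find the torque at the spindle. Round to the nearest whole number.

3906 N·m

Chain: ratio = 113/24 = 4.7083; torque at shaft II = 55.83 × 4.7083 × 0.94 = 247.09 N·m.
Gear mesh: ratio = 131/42 = 3.119; torque at shaft III = 247.09 × 3.119 × 0.95 = 732.16 N·m.
Chain: ratio = 113/17 = 6.6471; torque at shaft IV = 732.16 × 6.6471 × 0.96 = 4672.1 N·m.
Belt: ratio = 13.1/15.2 = 0.86184; torque at the spindle = 4672.1 × 0.86184 × 0.97 = 3905.8 N·m.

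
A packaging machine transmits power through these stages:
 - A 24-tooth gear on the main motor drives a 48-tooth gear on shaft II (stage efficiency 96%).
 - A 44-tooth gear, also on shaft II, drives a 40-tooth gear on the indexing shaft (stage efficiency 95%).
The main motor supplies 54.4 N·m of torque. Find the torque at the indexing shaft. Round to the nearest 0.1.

After the gear mesh (48/24): 54.4 × 2 × 0.96 = 104.45 N·m
After the gear mesh (40/44): 104.45 × 0.90909 × 0.95 = 90.205 N·m

90.2 N·m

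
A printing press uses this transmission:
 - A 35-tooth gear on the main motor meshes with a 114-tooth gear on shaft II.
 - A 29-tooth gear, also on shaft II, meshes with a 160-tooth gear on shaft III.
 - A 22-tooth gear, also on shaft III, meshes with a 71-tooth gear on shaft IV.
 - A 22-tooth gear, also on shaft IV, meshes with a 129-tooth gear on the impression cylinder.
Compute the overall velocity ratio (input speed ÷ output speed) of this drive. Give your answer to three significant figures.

340

Each stage contributes driven/driver: gear mesh 114/35 = 3.2571, gear mesh 160/29 = 5.5172, gear mesh 71/22 = 3.2273, gear mesh 129/22 = 5.8636.
Overall: 3.2571 × 5.5172 × 3.2273 × 5.8636 = 340.06.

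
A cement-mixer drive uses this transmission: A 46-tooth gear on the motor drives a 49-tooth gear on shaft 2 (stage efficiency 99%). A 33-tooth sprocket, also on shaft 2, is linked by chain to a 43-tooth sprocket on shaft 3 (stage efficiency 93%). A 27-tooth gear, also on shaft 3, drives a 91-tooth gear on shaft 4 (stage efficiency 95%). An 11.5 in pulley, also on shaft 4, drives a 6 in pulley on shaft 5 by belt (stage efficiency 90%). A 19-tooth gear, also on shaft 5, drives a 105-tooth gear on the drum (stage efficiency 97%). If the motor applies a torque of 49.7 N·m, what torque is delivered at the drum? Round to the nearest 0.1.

gear mesh 49/46 = 1.0652 → τ = 49.7·1.0652·0.99 = 52.412 N·m
chain 43/33 = 1.303 → τ = 52.412·1.303·0.93 = 63.514 N·m
gear mesh 91/27 = 3.3704 → τ = 63.514·3.3704·0.95 = 203.36 N·m
belt 6/11.5 = 0.52174 → τ = 203.36·0.52174·0.90 = 95.491 N·m
gear mesh 105/19 = 5.5263 → τ = 95.491·5.5263·0.97 = 511.88 N·m

511.9 N·m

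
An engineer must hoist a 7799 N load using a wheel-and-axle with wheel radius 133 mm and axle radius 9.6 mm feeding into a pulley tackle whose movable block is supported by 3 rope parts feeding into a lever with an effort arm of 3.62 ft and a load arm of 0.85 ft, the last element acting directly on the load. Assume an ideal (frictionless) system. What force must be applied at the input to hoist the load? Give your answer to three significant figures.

44.1 N

Wheel-and-axle MA = R/r = 133/9.6 = 13.854.
Block-and-tackle MA = number of supporting rope parts = 3.
Lever MA = effort arm / load arm = 3.62/0.85 = 4.2588.
Combined ideal MA = 13.854 × 3 × 4.2588 = 177.01.
Effort = load / MA = 7799 / 177.01 = 44.06 N.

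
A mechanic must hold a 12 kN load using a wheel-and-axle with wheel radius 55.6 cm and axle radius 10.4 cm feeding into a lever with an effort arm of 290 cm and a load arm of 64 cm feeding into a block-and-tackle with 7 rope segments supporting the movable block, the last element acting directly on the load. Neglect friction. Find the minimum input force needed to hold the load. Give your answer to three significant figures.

0.0708 kN

Wheel-and-axle MA = R/r = 55.6/10.4 = 5.3462.
Lever MA = effort arm / load arm = 290/64 = 4.5312.
Block-and-tackle MA = number of supporting rope parts = 7.
Combined ideal MA = 5.3462 × 4.5312 × 7 = 169.57.
Effort = load / MA = 12 / 169.57 = 0.070766 kN.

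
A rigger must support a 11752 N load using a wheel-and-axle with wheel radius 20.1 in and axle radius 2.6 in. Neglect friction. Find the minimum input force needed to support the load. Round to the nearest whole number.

Wheel-and-axle MA = R/r = 20.1/2.6 = 7.7308.
Effort = load / MA = 11752 / 7.7308 = 1520.2 N.

1520 N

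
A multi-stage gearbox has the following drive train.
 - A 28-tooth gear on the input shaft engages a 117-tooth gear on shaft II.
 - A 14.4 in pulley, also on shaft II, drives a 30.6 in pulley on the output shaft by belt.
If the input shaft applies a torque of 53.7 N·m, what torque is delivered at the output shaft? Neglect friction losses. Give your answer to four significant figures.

476.8 N·m

After the gear mesh (117/28): 53.7 × 4.1786 = 224.39 N·m
After the belt (30.6/14.4): 224.39 × 2.125 = 476.83 N·m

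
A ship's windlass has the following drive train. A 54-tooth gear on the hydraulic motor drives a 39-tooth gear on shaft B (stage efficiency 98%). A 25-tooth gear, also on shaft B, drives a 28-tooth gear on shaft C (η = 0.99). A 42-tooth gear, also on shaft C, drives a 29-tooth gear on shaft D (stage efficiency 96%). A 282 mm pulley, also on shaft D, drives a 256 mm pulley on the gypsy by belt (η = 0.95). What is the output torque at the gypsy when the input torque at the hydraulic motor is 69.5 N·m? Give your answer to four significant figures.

31.18 N·m

Gear mesh: ratio = 39/54 = 0.72222; torque at shaft B = 69.5 × 0.72222 × 0.98 = 49.191 N·m.
Gear mesh: ratio = 28/25 = 1.12; torque at shaft C = 49.191 × 1.12 × 0.99 = 54.542 N·m.
Gear mesh: ratio = 29/42 = 0.69048; torque at shaft D = 54.542 × 0.69048 × 0.96 = 36.154 N·m.
Belt: ratio = 256/282 = 0.9078; torque at the gypsy = 36.154 × 0.9078 × 0.95 = 31.18 N·m.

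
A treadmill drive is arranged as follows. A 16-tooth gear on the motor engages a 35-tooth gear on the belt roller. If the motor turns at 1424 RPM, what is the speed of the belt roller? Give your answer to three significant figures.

651 RPM

gear mesh 35/16 = 2.1875 → 1424/2.1875 = 650.97 RPM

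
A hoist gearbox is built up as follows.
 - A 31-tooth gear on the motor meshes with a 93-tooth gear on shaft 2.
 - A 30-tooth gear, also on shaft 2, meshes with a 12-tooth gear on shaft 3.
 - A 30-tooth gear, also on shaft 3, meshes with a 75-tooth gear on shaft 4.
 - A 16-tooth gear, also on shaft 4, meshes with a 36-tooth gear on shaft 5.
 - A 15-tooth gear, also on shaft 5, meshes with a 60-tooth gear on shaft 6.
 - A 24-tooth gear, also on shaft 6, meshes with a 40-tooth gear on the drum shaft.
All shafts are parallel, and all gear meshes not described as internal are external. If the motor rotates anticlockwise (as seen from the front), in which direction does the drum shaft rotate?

anticlockwise

the motor → shaft 2: external mesh, 1 reversal → CW.
shaft 2 → shaft 3: external mesh, 1 reversal → CCW.
shaft 3 → shaft 4: external mesh, 1 reversal → CW.
shaft 4 → shaft 5: external mesh, 1 reversal → CCW.
shaft 5 → shaft 6: external mesh, 1 reversal → CW.
shaft 6 → the drum shaft: external mesh, 1 reversal → CCW.
6 reversals in total — an even number — so the drum shaft turns the same way as the motor.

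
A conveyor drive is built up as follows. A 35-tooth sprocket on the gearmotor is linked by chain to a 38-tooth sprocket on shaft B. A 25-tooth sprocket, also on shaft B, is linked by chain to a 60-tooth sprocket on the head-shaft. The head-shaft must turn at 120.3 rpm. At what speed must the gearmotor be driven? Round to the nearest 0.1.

313.5 rpm

Overall ratio R = 1.0857 × 2.4 = 2.6057.
Required input speed = output speed × R = 120.3 × 2.6057 = 313.47 rpm.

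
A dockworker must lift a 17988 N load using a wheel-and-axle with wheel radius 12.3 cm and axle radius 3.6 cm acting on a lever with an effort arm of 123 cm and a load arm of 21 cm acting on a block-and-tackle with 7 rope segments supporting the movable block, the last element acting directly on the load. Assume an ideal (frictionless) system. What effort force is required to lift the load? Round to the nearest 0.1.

128.4 N

Wheel-and-axle MA = R/r = 12.3/3.6 = 3.4167.
Lever MA = effort arm / load arm = 123/21 = 5.8571.
Block-and-tackle MA = number of supporting rope parts = 7.
Combined ideal MA = 3.4167 × 5.8571 × 7 = 140.08.
Effort = load / MA = 17988 / 140.08 = 128.41 N.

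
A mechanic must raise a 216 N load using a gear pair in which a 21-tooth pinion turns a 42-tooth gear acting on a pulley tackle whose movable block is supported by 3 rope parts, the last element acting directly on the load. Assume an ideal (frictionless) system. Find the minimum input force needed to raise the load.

36 N

Gear pair MA = 42/21 = 2.
Block-and-tackle MA = number of supporting rope parts = 3.
Combined ideal MA = 2 × 3 = 6.
Effort = load / MA = 216 / 6 = 36 N.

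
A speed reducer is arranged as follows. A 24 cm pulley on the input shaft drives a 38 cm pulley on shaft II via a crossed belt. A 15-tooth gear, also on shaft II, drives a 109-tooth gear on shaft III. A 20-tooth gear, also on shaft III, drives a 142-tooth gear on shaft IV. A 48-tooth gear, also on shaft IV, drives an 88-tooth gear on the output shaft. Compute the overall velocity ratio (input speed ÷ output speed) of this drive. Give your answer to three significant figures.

150

Each stage contributes driven/driver: belt 38/24 = 1.5833, gear mesh 109/15 = 7.2667, gear mesh 142/20 = 7.1, gear mesh 88/48 = 1.8333.
Overall: 1.5833 × 7.2667 × 7.1 × 1.8333 = 149.76.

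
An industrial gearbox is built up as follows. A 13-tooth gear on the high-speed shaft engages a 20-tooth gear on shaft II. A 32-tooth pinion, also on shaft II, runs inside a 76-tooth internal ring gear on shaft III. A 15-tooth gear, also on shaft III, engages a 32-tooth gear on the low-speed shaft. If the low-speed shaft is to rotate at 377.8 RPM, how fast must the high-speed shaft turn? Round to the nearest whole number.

Overall ratio R = 1.5385 × 2.375 × 2.1333 = 7.7949.
Required input speed = output speed × R = 377.8 × 7.7949 = 2944.9 RPM.

2945 RPM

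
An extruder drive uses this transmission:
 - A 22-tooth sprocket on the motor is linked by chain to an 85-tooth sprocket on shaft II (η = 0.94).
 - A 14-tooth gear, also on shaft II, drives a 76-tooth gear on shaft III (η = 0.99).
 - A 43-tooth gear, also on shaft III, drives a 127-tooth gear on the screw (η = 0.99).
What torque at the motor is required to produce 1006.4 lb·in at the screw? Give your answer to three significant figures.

Overall ratio R = 3.8636 × 5.4286 × 2.9535 = 61.947; overall efficiency η = 0.94 × 0.99 × 0.99 = 0.9213.
Input torque = output torque / (R × η) = 1006.4 / (61.947 × 0.9213) = 17.634 lb·in.

17.6 lb·in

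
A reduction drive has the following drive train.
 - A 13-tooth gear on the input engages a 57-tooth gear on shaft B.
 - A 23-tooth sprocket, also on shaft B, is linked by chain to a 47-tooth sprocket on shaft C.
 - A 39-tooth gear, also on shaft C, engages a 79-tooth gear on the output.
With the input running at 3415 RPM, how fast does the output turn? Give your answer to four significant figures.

gear mesh 57/13 = 4.3846 → 3415/4.3846 = 778.86 RPM
chain 47/23 = 2.0435 → 778.86/2.0435 = 381.14 RPM
gear mesh 79/39 = 2.0256 → 381.14/2.0256 = 188.16 RPM

188.2 RPM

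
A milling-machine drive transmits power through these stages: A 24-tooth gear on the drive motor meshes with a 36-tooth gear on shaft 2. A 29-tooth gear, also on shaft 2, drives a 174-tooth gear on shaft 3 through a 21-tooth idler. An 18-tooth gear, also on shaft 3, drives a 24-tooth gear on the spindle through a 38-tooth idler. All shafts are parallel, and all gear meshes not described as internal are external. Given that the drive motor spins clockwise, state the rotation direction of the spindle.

anticlockwise

the drive motor → shaft 2: external mesh, 1 reversal → CCW.
shaft 2 → shaft 3: driver → idler → driven is 2 external meshes, 2 reversals → CCW.
shaft 3 → the spindle: driver → idler → driven is 2 external meshes, 2 reversals → CCW.
5 reversals in total — an odd number — so the spindle turns opposite to the drive motor.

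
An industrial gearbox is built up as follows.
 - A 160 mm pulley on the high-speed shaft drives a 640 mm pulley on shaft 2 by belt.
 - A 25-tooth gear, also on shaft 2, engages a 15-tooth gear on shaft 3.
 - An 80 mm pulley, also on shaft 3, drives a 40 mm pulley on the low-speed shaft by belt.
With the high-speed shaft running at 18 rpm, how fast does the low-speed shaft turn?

belt 640/160 = 4 → 18/4 = 4.5 rpm
gear mesh 15/25 = 0.6 → 4.5/0.6 = 7.5 rpm
belt 40/80 = 0.5 → 7.5/0.5 = 15 rpm

15 rpm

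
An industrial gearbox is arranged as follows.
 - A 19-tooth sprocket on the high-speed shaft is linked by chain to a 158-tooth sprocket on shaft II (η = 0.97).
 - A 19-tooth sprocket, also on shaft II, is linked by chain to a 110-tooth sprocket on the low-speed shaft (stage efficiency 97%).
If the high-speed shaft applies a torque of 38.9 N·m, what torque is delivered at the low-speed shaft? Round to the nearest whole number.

chain 158/19 = 8.3158 → τ = 38.9·8.3158·0.97 = 313.78 N·m
chain 110/19 = 5.7895 → τ = 313.78·5.7895·0.97 = 1762.1 N·m

1762 N·m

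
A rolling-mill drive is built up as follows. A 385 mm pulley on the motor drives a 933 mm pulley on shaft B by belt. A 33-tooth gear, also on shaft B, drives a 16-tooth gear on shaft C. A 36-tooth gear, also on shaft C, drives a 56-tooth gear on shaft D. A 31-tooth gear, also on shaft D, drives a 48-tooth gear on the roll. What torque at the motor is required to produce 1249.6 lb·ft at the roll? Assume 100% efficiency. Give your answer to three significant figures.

442 lb·ft

Overall ratio R = 2.4234 × 0.48485 × 1.5556 × 1.5484 = 2.83.
Input torque = output torque / R = 1249.6 / 2.83 = 441.55 lb·ft.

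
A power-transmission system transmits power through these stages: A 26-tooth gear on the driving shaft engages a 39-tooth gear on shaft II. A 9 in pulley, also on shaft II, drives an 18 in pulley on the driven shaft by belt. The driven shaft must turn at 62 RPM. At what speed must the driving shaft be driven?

Overall ratio R = 1.5 × 2 = 3.
Required input speed = output speed × R = 62 × 3 = 186 RPM.

186 RPM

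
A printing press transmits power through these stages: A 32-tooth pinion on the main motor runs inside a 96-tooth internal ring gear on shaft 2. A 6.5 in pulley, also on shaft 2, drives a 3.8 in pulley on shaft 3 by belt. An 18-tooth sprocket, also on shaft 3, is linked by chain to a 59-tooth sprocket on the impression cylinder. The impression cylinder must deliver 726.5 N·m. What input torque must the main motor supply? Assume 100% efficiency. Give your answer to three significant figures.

Overall ratio R = 3 × 0.58462 × 3.2778 = 5.7487.
Input torque = output torque / R = 726.5 / 5.7487 = 126.38 N·m.

126 N·m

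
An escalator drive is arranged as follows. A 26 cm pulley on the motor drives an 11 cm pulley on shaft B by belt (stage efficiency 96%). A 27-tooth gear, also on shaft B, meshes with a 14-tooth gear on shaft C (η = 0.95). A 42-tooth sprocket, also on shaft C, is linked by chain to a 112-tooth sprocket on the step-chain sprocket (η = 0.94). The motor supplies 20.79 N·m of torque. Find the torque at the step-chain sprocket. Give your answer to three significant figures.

10.4 N·m

After the belt (11/26): 20.79 × 0.42308 × 0.96 = 8.4439 N·m
After the gear mesh (14/27): 8.4439 × 0.51852 × 0.95 = 4.1594 N·m
After the chain (112/42): 4.1594 × 2.6667 × 0.94 = 10.426 N·m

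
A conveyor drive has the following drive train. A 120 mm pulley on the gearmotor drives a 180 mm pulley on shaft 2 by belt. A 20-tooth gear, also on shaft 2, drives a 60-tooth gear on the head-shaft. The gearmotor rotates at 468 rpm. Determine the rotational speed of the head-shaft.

104 rpm

the gearmotor → shaft 2 (belt, 180/120): 468 ÷ 1.5 = 312 rpm
shaft 2 → the head-shaft (gear mesh, 60/20): 312 ÷ 3 = 104 rpm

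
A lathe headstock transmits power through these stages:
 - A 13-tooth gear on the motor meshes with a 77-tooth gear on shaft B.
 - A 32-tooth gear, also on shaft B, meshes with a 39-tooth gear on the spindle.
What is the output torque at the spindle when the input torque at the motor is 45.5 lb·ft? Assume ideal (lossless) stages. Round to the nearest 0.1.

328.5 lb·ft

After the gear mesh (77/13): 45.5 × 5.9231 = 269.5 lb·ft
After the gear mesh (39/32): 269.5 × 1.2188 = 328.45 lb·ft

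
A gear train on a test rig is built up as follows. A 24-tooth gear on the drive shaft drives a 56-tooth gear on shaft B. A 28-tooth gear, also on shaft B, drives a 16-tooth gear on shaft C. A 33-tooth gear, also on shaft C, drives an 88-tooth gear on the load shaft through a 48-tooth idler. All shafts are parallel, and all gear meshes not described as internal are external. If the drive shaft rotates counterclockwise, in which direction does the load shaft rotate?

the drive shaft → shaft B: external mesh, 1 reversal → CW.
shaft B → shaft C: external mesh, 1 reversal → CCW.
shaft C → the load shaft: driver → idler → driven is 2 external meshes, 2 reversals → CCW.
4 reversals in total — an even number — so the load shaft turns the same way as the drive shaft.

counterclockwise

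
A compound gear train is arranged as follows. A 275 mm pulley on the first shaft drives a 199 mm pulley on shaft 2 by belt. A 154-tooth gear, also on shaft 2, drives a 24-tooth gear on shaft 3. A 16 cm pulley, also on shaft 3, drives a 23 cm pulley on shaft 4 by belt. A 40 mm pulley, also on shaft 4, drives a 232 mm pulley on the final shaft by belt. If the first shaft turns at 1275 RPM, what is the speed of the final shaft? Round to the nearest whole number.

1356 RPM

Belt: ratio = 199/275 = 0.72364, so shaft 2 turns at 1275 / 0.72364 = 1761.9 RPM.
Gear mesh: ratio = 24/154 = 0.15584, so shaft 3 turns at 1761.9 / 0.15584 = 11306 RPM.
Belt: ratio = 23/16 = 1.4375, so shaft 4 turns at 11306 / 1.4375 = 7864.9 RPM.
Belt: ratio = 232/40 = 5.8, so the final shaft turns at 7864.9 / 5.8 = 1356 RPM.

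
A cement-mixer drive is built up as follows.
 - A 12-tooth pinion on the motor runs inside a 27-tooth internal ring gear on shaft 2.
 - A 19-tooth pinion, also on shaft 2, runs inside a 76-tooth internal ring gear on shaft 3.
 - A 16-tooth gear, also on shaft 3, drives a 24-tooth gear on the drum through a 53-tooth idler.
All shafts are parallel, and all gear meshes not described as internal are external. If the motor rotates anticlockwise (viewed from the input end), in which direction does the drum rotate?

the motor → shaft 2: internal mesh, same direction → CCW.
shaft 2 → shaft 3: internal mesh, same direction → CCW.
shaft 3 → the drum: driver → idler → driven is 2 external meshes, 2 reversals → CCW.
2 reversals in total — an even number — so the drum turns the same way as the motor.

anticlockwise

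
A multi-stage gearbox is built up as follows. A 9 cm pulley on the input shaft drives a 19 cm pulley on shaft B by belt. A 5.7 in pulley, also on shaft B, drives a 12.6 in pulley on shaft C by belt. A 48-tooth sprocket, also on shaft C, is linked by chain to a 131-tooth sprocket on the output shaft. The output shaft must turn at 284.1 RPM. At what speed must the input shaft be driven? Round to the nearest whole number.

3618 RPM

Overall ratio R = 2.1111 × 2.2105 × 2.7292 = 12.736.
Required input speed = output speed × R = 284.1 × 12.736 = 3618.3 RPM.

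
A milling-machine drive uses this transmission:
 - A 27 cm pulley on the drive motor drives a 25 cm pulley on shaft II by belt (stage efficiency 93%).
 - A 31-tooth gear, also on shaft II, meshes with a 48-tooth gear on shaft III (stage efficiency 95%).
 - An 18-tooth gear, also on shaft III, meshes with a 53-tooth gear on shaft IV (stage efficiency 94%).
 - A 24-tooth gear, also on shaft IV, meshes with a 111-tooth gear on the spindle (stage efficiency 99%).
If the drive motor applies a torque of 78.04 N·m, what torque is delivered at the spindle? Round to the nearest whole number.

1253 N·m

belt 25/27 = 0.92593 → τ = 78.04·0.92593·0.93 = 67.201 N·m
gear mesh 48/31 = 1.5484 → τ = 67.201·1.5484·0.95 = 98.851 N·m
gear mesh 53/18 = 2.9444 → τ = 98.851·2.9444·0.94 = 273.6 N·m
gear mesh 111/24 = 4.625 → τ = 273.6·4.625·0.99 = 1252.7 N·m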